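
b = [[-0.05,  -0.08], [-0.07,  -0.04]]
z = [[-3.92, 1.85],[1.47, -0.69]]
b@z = [[0.08,-0.04], [0.22,-0.1]]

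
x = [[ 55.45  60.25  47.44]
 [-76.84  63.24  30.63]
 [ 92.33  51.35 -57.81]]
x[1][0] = -76.84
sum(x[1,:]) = 17.029999999999998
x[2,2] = -57.81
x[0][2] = 47.44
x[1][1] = 63.24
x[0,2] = 47.44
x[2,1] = 51.35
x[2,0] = 92.33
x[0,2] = 47.44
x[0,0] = 55.45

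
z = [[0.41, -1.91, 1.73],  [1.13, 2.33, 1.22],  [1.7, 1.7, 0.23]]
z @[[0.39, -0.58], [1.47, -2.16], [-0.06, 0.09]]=[[-2.75, 4.04],  [3.79, -5.58],  [3.15, -4.64]]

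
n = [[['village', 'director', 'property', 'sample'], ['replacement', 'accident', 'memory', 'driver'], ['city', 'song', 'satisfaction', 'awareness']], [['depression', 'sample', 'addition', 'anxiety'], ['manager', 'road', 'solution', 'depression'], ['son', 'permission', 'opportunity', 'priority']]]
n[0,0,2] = 'property'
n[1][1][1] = 'road'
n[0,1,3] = 'driver'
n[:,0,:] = [['village', 'director', 'property', 'sample'], ['depression', 'sample', 'addition', 'anxiety']]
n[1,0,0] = 'depression'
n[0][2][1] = 'song'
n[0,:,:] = [['village', 'director', 'property', 'sample'], ['replacement', 'accident', 'memory', 'driver'], ['city', 'song', 'satisfaction', 'awareness']]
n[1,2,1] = 'permission'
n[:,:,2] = [['property', 'memory', 'satisfaction'], ['addition', 'solution', 'opportunity']]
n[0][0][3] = 'sample'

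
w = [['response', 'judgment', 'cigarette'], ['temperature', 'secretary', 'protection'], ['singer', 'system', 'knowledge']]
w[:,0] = ['response', 'temperature', 'singer']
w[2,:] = ['singer', 'system', 'knowledge']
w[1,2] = 'protection'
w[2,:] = ['singer', 'system', 'knowledge']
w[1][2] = 'protection'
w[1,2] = 'protection'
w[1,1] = 'secretary'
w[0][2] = 'cigarette'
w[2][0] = 'singer'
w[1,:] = ['temperature', 'secretary', 'protection']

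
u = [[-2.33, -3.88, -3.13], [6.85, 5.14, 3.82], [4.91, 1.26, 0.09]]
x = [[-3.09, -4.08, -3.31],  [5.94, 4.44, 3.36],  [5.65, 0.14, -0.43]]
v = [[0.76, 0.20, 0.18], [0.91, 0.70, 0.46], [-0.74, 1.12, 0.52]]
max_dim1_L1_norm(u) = 15.81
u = x + v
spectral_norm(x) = 10.82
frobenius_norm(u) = 12.00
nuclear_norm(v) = 2.91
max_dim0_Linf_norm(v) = 1.12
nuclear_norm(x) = 15.13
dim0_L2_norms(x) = [8.76, 6.03, 4.74]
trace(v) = 1.98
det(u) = -8.27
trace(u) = 2.90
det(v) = -0.00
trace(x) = 0.92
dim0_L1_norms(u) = [14.09, 10.28, 7.04]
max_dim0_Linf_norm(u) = 6.85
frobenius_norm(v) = 2.06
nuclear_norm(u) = 15.08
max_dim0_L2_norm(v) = 1.4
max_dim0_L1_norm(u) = 14.09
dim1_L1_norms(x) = [10.48, 13.74, 6.22]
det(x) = -0.24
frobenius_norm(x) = 11.64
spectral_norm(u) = 11.52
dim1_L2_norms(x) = [6.1, 8.14, 5.67]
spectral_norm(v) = 1.51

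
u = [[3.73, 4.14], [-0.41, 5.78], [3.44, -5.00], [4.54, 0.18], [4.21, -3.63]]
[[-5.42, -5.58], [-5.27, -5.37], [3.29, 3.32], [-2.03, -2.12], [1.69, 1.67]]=u @ [[-0.41,-0.43], [-0.94,-0.96]]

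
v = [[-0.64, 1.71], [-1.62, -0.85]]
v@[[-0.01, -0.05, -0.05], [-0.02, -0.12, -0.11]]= [[-0.03, -0.17, -0.16], [0.03, 0.18, 0.17]]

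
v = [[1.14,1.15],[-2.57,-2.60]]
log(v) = [[(-9.41-2.42j), -4.32-2.46j], [9.66+5.49j, (4.65+5.56j)]]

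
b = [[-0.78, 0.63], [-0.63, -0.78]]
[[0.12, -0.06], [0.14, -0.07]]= b@[[-0.18, 0.09], [-0.03, 0.02]]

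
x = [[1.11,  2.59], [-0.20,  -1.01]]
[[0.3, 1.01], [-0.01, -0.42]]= x@[[0.48, -0.09],[-0.09, 0.43]]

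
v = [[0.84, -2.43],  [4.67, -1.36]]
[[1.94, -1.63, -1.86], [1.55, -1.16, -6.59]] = v @ [[0.11, -0.06, -1.32], [-0.76, 0.65, 0.31]]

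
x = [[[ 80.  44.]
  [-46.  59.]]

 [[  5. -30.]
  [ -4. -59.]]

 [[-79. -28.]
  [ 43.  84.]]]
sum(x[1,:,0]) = 1.0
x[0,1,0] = -46.0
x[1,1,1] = -59.0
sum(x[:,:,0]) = -1.0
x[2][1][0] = 43.0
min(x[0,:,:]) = -46.0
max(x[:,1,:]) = 84.0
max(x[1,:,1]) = -30.0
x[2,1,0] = 43.0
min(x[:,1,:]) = -59.0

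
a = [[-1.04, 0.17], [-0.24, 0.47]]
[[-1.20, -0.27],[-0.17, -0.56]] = a @ [[1.20,  0.07], [0.26,  -1.16]]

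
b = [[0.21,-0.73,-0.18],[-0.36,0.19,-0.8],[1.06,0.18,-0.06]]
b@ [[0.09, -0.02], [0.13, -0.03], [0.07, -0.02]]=[[-0.09, 0.02], [-0.06, 0.02], [0.11, -0.03]]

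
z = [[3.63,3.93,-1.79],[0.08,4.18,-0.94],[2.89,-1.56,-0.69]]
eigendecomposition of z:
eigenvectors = [[-0.24+0.00j, (-0.84+0j), (-0.84-0j)], [-0.20+0.00j, (-0.21-0.18j), (-0.21+0.18j)], [(-0.95+0j), -0.42+0.19j, (-0.42-0.19j)]]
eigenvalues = [(-0.29+0j), (3.7+1.26j), (3.7-1.26j)]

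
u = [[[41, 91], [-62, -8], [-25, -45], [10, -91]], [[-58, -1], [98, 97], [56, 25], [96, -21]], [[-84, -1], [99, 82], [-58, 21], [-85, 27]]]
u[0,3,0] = 10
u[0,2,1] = -45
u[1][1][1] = 97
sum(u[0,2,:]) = -70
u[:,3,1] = [-91, -21, 27]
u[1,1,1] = 97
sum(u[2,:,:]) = 1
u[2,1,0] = 99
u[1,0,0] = -58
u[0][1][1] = -8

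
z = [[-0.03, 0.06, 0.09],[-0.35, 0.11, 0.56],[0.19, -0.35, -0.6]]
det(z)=-0.001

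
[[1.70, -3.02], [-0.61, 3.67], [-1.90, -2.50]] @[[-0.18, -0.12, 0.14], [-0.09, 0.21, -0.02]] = [[-0.03, -0.84, 0.30], [-0.22, 0.84, -0.16], [0.57, -0.3, -0.22]]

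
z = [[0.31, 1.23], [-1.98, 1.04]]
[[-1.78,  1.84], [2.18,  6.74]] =z @ [[-1.64, -2.31], [-1.03, 2.08]]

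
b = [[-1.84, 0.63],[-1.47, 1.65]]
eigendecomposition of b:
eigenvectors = [[-0.91, -0.19], [-0.42, -0.98]]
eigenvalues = [-1.55, 1.36]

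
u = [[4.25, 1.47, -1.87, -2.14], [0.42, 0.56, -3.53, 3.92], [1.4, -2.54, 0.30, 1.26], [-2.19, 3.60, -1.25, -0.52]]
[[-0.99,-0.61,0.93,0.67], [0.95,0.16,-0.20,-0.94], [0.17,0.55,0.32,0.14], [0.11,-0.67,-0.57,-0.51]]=u @ [[-0.1, -0.01, 0.31, 0.10], [0.01, -0.16, 0.11, -0.10], [0.01, 0.05, 0.2, 0.03], [0.26, 0.11, 0.08, -0.21]]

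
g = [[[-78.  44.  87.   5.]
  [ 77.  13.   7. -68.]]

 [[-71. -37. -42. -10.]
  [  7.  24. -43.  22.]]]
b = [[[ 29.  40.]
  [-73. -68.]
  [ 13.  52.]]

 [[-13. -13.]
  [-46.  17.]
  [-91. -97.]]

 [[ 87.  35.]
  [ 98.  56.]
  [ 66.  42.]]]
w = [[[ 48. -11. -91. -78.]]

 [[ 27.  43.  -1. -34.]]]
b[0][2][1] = 52.0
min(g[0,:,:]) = -78.0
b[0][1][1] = -68.0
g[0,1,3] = -68.0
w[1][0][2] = -1.0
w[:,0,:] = [[48.0, -11.0, -91.0, -78.0], [27.0, 43.0, -1.0, -34.0]]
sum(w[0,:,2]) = -91.0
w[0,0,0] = 48.0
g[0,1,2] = 7.0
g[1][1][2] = -43.0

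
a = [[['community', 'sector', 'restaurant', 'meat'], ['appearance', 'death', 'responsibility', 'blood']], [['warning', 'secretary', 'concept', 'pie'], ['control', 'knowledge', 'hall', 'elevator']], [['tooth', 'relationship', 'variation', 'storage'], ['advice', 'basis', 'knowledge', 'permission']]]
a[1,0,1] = 'secretary'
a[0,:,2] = ['restaurant', 'responsibility']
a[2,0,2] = 'variation'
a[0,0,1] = 'sector'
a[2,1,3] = 'permission'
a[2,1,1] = 'basis'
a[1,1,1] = 'knowledge'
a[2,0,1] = 'relationship'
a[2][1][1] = 'basis'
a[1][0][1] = 'secretary'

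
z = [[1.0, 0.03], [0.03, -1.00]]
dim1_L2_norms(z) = [1.0, 1.0]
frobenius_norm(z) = 1.41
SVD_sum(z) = [[1.00, 0.00], [0.03, 0.00]] + [[0.0, 0.03], [0.00, -1.0]]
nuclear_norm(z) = 2.00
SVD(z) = [[-1.0,  -0.03], [-0.03,  1.00]] @ diag([1.0004498987955368, 1.0004498987955368]) @ [[-1.00,-0.0], [-0.0,-1.0]]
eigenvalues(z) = [1.0, -1.0]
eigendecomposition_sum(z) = [[1.0, 0.01],  [0.01, 0.00]] + [[-0.00, 0.01], [0.01, -1.00]]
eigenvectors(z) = [[1.00, -0.01], [0.01, 1.00]]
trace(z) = 0.00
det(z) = -1.00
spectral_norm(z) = 1.00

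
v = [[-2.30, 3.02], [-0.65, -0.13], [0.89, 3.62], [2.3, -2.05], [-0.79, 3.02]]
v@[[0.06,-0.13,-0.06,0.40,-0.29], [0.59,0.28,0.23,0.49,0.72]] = [[1.64,1.14,0.83,0.56,2.84], [-0.12,0.05,0.01,-0.32,0.09], [2.19,0.9,0.78,2.13,2.35], [-1.07,-0.87,-0.61,-0.08,-2.14], [1.73,0.95,0.74,1.16,2.4]]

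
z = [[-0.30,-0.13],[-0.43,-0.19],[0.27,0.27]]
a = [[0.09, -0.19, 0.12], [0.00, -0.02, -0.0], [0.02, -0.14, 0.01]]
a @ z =[[0.09,0.06], [0.01,0.0], [0.06,0.03]]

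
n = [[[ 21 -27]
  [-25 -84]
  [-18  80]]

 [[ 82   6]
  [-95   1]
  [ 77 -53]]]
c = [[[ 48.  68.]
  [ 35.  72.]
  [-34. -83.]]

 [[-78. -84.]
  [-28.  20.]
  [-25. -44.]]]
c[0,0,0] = 48.0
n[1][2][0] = 77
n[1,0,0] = 82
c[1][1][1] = 20.0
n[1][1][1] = 1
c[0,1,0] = 35.0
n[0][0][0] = 21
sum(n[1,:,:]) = 18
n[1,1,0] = -95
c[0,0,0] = 48.0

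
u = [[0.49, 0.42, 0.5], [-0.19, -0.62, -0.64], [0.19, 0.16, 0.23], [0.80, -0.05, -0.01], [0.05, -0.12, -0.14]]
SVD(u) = [[-0.63, 0.04, -0.30], [0.65, 0.45, -0.51], [-0.26, -0.00, -0.73], [-0.33, 0.87, 0.22], [0.1, 0.19, 0.25]] @ diag([1.2952421017743085, 0.781518003430904, 0.043330221608547846]) @ [[-0.57, -0.54, -0.62], [0.82, -0.42, -0.39], [0.05, 0.73, -0.68]]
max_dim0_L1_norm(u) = 1.72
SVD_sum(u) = [[0.46, 0.44, 0.5], [-0.48, -0.46, -0.52], [0.19, 0.18, 0.21], [0.24, 0.23, 0.26], [-0.07, -0.07, -0.08]] + [[0.03, -0.01, -0.01], [0.29, -0.15, -0.14], [-0.0, 0.0, 0.0], [0.56, -0.29, -0.26], [0.12, -0.06, -0.06]] + [[-0.00, -0.01, 0.01], [-0.0, -0.02, 0.02], [-0.00, -0.02, 0.02], [0.00, 0.01, -0.01], [0.0, 0.01, -0.01]]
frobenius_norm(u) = 1.51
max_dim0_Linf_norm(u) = 0.8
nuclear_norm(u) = 2.12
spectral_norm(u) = 1.30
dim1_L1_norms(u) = [1.41, 1.45, 0.58, 0.86, 0.31]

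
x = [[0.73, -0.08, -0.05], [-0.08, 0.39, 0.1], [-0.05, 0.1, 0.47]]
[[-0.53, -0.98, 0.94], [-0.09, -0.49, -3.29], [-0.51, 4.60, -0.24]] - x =[[-1.26,-0.90,0.99], [-0.01,-0.88,-3.39], [-0.46,4.50,-0.71]]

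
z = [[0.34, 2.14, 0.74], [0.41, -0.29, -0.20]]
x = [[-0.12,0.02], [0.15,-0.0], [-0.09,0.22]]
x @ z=[[-0.03, -0.26, -0.09], [0.05, 0.32, 0.11], [0.06, -0.26, -0.11]]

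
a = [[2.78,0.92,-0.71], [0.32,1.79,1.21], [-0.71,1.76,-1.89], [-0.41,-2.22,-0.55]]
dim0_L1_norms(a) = [4.22, 6.69, 4.36]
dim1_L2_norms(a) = [3.01, 2.18, 2.68, 2.32]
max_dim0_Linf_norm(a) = 2.78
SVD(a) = [[-0.59, 0.69, -0.41], [-0.44, -0.11, 0.59], [-0.36, -0.68, -0.61], [0.57, 0.2, -0.34]] @ diag([3.6931893439528483, 2.6521478730154606, 2.3976580509682157]) @ [[-0.48, -0.88, 0.07],[0.87, -0.45, 0.21],[-0.16, 0.16, 0.97]]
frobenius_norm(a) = 5.14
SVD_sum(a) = [[1.04, 1.91, -0.15], [0.78, 1.44, -0.11], [0.63, 1.17, -0.09], [-1.0, -1.84, 0.14]] + [[1.59, -0.83, 0.39], [-0.24, 0.13, -0.06], [-1.57, 0.82, -0.38], [0.46, -0.24, 0.11]] + [[0.15,-0.16,-0.95],  [-0.22,0.23,1.38],  [0.23,-0.23,-1.42],  [0.13,-0.13,-0.81]]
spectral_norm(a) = 3.69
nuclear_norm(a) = 8.74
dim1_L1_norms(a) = [4.41, 3.32, 4.36, 3.18]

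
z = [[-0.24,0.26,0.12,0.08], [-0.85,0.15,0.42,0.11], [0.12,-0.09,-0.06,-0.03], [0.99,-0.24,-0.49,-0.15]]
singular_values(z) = [1.54, 0.22, 0.0, 0.0]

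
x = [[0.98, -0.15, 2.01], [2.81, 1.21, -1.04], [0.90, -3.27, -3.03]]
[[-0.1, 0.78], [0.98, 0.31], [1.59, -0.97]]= x @ [[0.34,  0.19], [-0.18,  0.07], [-0.23,  0.3]]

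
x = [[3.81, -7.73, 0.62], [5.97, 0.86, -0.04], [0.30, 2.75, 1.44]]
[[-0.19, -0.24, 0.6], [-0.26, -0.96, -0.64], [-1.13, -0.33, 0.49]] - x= [[-4.00,  7.49,  -0.02], [-6.23,  -1.82,  -0.6], [-1.43,  -3.08,  -0.95]]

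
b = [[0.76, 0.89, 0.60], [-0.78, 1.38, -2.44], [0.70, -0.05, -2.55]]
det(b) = -6.61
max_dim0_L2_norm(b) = 3.58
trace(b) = -0.41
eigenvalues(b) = [(1.19+0.98j), (1.19-0.98j), (-2.79+0j)]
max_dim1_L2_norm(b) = 2.91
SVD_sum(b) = [[0.02, -0.10, 0.39], [-0.15, 0.67, -2.66], [-0.14, 0.59, -2.34]] + [[-0.26, 0.46, 0.13], [-0.44, 0.81, 0.23], [0.46, -0.84, -0.24]] + [[0.99, 0.52, 0.08],[-0.18, -0.10, -0.01],[0.37, 0.2, 0.03]]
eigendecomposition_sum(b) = [[0.45+0.60j, (0.42-0.5j), -0.09+0.44j], [-0.52+0.74j, 0.73+0.30j, (-0.54+0.06j)], [0.11+0.07j, (0.04-0.11j), (0.01+0.08j)]] + [[(0.45-0.6j), 0.42+0.50j, -0.09-0.44j], [(-0.52-0.74j), 0.73-0.30j, (-0.54-0.06j)], [(0.11-0.07j), (0.04+0.11j), (0.01-0.08j)]] + [[-0.14-0.00j, (0.04+0j), (0.78-0j)],[0.25+0.00j, -0.07-0.00j, -1.36+0.00j],[(0.48+0j), (-0.13-0j), (-2.57+0j)]]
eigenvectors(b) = [[(0.2-0.61j), 0.20+0.61j, -0.26+0.00j], [0.76+0.00j, 0.76-0.00j, (0.45+0j)], [(-0-0.11j), -0.00+0.11j, (0.85+0j)]]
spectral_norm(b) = 3.68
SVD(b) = [[-0.11, 0.37, -0.92], [0.75, 0.64, 0.17], [0.66, -0.67, -0.35]] @ diag([3.6784942936232228, 1.4732193072264892, 1.2204116537449516]) @ [[-0.06, 0.24, -0.97],[-0.47, 0.85, 0.24],[-0.88, -0.47, -0.07]]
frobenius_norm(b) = 4.15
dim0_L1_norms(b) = [2.24, 2.32, 5.59]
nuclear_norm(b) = 6.37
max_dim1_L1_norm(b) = 4.6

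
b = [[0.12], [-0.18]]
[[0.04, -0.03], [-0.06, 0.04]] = b @ [[0.36, -0.21]]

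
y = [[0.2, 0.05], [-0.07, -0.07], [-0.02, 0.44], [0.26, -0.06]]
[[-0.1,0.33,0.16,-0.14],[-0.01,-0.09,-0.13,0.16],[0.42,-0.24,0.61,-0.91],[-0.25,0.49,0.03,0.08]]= y @ [[-0.75, 1.77, 0.44, -0.18], [0.93, -0.46, 1.41, -2.07]]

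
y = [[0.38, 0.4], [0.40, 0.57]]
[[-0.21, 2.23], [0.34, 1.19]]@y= [[0.81, 1.19], [0.61, 0.81]]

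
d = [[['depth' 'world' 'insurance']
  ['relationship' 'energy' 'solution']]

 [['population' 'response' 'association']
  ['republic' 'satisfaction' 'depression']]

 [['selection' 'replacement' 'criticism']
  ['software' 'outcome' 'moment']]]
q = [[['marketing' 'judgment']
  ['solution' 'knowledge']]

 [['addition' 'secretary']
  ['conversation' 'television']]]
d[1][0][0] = 'population'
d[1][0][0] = 'population'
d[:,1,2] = ['solution', 'depression', 'moment']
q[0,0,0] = 'marketing'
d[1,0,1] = 'response'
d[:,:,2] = [['insurance', 'solution'], ['association', 'depression'], ['criticism', 'moment']]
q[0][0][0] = 'marketing'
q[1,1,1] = 'television'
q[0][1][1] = 'knowledge'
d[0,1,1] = 'energy'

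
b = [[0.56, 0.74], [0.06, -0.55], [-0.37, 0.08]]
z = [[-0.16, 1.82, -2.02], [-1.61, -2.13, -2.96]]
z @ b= [[0.77, -1.28], [0.07, -0.26]]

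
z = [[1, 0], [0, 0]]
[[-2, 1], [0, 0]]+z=[[-1, 1], [0, 0]]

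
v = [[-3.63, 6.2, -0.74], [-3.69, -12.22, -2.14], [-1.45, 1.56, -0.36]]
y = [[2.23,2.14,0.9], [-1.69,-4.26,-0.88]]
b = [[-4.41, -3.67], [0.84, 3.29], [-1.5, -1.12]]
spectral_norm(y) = 5.56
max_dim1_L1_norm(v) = 18.05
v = b @ y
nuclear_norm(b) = 8.50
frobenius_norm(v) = 14.98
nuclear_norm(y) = 6.68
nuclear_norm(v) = 19.37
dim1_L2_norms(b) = [5.74, 3.4, 1.87]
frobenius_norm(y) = 5.67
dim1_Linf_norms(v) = [6.2, 12.22, 1.56]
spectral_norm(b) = 6.68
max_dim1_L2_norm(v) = 12.94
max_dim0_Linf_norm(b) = 4.41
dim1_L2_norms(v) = [7.22, 12.94, 2.16]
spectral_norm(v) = 13.98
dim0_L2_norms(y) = [2.8, 4.77, 1.26]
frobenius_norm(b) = 6.92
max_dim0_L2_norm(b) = 5.05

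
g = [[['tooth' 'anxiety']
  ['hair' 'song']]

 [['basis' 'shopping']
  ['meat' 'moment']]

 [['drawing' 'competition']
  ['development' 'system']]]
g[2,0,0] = 'drawing'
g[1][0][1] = 'shopping'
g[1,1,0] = 'meat'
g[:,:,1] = [['anxiety', 'song'], ['shopping', 'moment'], ['competition', 'system']]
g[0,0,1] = 'anxiety'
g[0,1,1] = 'song'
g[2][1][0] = 'development'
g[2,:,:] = [['drawing', 'competition'], ['development', 'system']]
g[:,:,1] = [['anxiety', 'song'], ['shopping', 'moment'], ['competition', 'system']]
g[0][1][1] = 'song'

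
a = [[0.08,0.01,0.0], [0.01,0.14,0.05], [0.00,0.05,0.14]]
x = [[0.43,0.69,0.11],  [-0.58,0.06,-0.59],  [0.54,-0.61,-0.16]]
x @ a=[[0.04, 0.11, 0.05],[-0.05, -0.03, -0.08],[0.04, -0.09, -0.05]]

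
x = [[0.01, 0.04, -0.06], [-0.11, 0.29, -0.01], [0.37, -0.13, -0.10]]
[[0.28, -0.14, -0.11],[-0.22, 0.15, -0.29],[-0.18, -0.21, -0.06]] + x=[[0.29,-0.10,-0.17], [-0.33,0.44,-0.3], [0.19,-0.34,-0.16]]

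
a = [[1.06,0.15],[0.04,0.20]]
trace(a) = 1.26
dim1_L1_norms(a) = [1.21, 0.24]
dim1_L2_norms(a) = [1.07, 0.2]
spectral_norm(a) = 1.07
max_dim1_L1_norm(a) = 1.21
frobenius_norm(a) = 1.09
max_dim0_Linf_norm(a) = 1.06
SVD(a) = [[-1.00, -0.07], [-0.07, 1.0]] @ diag([1.0727653998643571, 0.19202707323152587]) @ [[-0.99,-0.15],[-0.15,0.99]]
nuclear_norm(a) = 1.26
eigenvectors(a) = [[1.0, -0.17], [0.05, 0.99]]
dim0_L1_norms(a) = [1.1, 0.35]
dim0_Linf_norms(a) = [1.06, 0.2]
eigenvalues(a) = [1.07, 0.19]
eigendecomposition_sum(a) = [[1.06, 0.18], [0.05, 0.01]] + [[0.0, -0.03], [-0.01, 0.19]]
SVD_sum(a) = [[1.06, 0.16],[0.07, 0.01]] + [[0.0,  -0.01], [-0.03,  0.19]]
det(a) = 0.21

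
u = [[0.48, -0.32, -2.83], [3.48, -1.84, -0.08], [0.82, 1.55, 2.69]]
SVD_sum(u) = [[1.04, -1.25, -1.93], [0.99, -1.19, -1.84], [-1.02, 1.23, 1.9]] + [[-0.91, 0.19, -0.61], [2.55, -0.53, 1.71], [1.54, -0.32, 1.04]] + [[0.35, 0.74, -0.29], [-0.06, -0.12, 0.05], [0.3, 0.64, -0.25]]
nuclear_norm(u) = 9.24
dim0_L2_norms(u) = [3.61, 2.43, 3.91]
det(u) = -18.83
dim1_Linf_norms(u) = [2.83, 3.48, 2.69]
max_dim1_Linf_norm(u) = 3.48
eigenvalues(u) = [(-2.39+0j), (1.86+2.11j), (1.86-2.11j)]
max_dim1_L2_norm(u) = 3.94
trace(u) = 1.33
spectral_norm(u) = 4.28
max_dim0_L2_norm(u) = 3.91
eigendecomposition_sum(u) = [[(-0.31+0j), 0.29+0.00j, (-0.17+0j)], [(1.88-0j), (-1.79-0j), 1.02-0.00j], [(-0.53+0j), (0.5+0j), -0.29+0.00j]] + [[(0.39+1.28j), (-0.31+0.5j), -1.33+1.04j], [0.80+0.77j, (-0.02+0.49j), -0.55+1.29j], [(0.67-1.01j), (0.52-0.07j), 1.49+0.34j]] + [[0.39-1.28j, -0.31-0.50j, (-1.33-1.04j)],[0.80-0.77j, (-0.02-0.49j), -0.55-1.29j],[0.67+1.01j, (0.52+0.07j), (1.49-0.34j)]]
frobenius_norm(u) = 5.84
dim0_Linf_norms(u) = [3.48, 1.84, 2.83]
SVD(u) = [[-0.59, -0.29, -0.75], [-0.56, 0.82, 0.12], [0.58, 0.50, -0.65]] @ diag([4.281386510863566, 3.806461430636731, 1.155716626890202]) @ [[-0.41, 0.50, 0.77], [0.82, -0.17, 0.55], [-0.4, -0.85, 0.34]]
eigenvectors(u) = [[(-0.16+0j),(0.63+0j),(0.63-0j)], [(0.95+0j),(0.46-0.25j),0.46+0.25j], [(-0.27+0j),(-0.36-0.44j),-0.36+0.44j]]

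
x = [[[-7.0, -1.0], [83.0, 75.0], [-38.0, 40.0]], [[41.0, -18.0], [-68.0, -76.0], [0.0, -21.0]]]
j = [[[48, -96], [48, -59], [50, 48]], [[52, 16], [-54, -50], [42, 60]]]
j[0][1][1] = -59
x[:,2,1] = [40.0, -21.0]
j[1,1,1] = -50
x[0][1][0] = 83.0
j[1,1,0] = -54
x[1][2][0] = 0.0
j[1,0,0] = 52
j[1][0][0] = 52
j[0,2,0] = 50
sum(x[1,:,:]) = -142.0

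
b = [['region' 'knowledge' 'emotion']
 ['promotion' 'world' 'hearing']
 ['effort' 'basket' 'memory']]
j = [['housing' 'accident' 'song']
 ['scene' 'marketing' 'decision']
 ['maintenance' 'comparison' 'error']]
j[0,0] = 'housing'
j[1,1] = 'marketing'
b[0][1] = 'knowledge'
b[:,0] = ['region', 'promotion', 'effort']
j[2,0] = 'maintenance'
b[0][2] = 'emotion'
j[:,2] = ['song', 'decision', 'error']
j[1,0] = 'scene'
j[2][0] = 'maintenance'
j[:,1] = ['accident', 'marketing', 'comparison']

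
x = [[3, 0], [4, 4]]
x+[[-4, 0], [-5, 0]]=[[-1, 0], [-1, 4]]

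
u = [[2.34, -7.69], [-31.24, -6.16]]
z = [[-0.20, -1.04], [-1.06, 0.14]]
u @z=[[7.68, -3.51], [12.78, 31.63]]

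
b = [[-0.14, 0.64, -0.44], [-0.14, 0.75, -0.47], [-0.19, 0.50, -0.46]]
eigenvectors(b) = [[0.47,0.83,-0.59],[0.41,-0.18,-0.75],[0.78,-0.53,-0.29]]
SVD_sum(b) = [[-0.15, 0.63, -0.45],  [-0.17, 0.71, -0.51],  [-0.13, 0.56, -0.4]] + [[0.01, 0.01, 0.01], [0.03, 0.04, 0.04], [-0.05, -0.06, -0.06]] + [[0.0, -0.00, -0.00], [-0.0, 0.0, 0.00], [-0.0, 0.0, 0.0]]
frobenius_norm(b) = 1.39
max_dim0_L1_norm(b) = 1.89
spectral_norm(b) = 1.38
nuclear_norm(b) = 1.51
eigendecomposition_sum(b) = [[-0.10, 0.16, -0.21], [-0.09, 0.14, -0.18], [-0.17, 0.27, -0.35]] + [[0.00,-0.00,-0.0], [-0.00,0.00,0.00], [-0.0,0.00,0.00]] + [[-0.04,0.48,-0.23], [-0.05,0.61,-0.29], [-0.02,0.23,-0.11]]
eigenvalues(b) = [-0.31, 0.0, 0.46]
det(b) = -0.00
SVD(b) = [[-0.57, -0.15, -0.81], [-0.65, -0.52, 0.56], [-0.51, 0.84, 0.2]] @ diag([1.381671469566105, 0.12030144096198418, 0.0033931533285163264]) @ [[0.19, -0.80, 0.57],[-0.54, -0.57, -0.62],[-0.82, 0.19, 0.54]]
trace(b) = 0.15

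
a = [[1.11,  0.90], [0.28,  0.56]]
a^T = [[1.11, 0.28], [0.90, 0.56]]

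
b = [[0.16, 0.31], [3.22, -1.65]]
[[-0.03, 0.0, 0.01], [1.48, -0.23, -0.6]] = b@[[0.32, -0.05, -0.13], [-0.27, 0.04, 0.11]]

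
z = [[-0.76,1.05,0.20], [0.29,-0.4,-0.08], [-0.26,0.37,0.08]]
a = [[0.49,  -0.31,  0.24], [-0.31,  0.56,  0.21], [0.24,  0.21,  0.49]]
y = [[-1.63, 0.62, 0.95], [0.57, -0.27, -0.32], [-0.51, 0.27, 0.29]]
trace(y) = -1.61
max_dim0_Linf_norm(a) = 0.56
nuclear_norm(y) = 2.29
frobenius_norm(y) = 2.20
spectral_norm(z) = 1.48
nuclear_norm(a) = 1.54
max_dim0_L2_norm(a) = 0.67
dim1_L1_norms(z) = [2.01, 0.77, 0.71]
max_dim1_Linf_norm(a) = 0.56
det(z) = -0.00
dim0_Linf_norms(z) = [0.76, 1.05, 0.2]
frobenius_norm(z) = 1.48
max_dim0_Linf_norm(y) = 1.63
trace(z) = -1.08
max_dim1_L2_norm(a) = 0.67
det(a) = 0.00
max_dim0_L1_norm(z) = 1.82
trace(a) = 1.54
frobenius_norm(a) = 1.09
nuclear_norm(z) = 1.49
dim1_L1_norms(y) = [3.2, 1.16, 1.07]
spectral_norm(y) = 2.20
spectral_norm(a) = 0.84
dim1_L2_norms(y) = [1.99, 0.71, 0.65]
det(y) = 0.00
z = y @ a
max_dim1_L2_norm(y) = 1.99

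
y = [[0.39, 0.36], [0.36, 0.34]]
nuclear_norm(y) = 0.73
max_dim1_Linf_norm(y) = 0.39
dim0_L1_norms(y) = [0.75, 0.7]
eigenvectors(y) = [[0.73, -0.68],[0.68, 0.73]]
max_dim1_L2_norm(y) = 0.53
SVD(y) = [[-0.73, -0.68], [-0.68, 0.73]] @ diag([0.7258670115153226, 0.004132988484677406]) @ [[-0.73, -0.68],[-0.68, 0.73]]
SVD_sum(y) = [[0.39,0.36], [0.36,0.34]] + [[0.0, -0.00], [-0.0, 0.0]]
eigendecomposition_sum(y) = [[0.39,0.36], [0.36,0.34]] + [[0.0, -0.00],[-0.0, 0.00]]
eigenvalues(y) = [0.73, 0.0]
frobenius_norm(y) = 0.73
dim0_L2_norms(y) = [0.53, 0.5]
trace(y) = 0.73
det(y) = 0.00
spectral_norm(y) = 0.73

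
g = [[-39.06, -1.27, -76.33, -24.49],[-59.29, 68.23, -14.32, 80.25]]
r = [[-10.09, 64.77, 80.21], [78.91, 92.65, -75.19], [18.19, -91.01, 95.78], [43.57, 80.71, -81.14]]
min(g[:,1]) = -1.27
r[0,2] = 80.21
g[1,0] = -59.29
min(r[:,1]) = -91.01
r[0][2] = 80.21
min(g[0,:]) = -76.33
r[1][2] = -75.19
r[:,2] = [80.21, -75.19, 95.78, -81.14]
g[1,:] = [-59.29, 68.23, -14.32, 80.25]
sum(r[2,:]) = 22.959999999999994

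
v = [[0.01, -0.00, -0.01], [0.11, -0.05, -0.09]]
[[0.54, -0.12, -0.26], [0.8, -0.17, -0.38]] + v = [[0.55, -0.12, -0.27],[0.91, -0.22, -0.47]]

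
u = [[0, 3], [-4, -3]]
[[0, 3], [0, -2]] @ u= [[-12, -9], [8, 6]]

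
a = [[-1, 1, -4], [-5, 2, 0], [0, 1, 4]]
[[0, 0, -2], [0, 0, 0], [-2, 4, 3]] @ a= [[0, -2, -8], [0, 0, 0], [-18, 9, 20]]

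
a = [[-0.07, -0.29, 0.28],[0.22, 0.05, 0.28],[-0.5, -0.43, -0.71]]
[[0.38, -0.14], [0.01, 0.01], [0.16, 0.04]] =a @ [[-0.51, 0.63],[-0.67, -0.11],[0.54, -0.44]]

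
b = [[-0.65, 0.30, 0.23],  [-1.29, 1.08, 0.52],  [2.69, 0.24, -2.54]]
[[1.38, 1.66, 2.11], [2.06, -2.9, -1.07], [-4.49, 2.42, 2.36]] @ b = [[2.64, 2.71, -4.18], [-0.48, -2.77, 1.68], [6.15, 1.83, -5.77]]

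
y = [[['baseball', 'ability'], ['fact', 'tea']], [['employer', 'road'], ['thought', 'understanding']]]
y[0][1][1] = 'tea'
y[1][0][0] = 'employer'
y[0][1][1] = 'tea'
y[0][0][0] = 'baseball'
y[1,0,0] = 'employer'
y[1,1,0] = 'thought'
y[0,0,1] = 'ability'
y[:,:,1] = [['ability', 'tea'], ['road', 'understanding']]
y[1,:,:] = [['employer', 'road'], ['thought', 'understanding']]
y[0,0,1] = 'ability'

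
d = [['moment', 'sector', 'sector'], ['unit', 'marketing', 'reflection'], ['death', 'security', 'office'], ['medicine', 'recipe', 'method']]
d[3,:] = ['medicine', 'recipe', 'method']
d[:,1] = ['sector', 'marketing', 'security', 'recipe']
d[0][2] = 'sector'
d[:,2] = ['sector', 'reflection', 'office', 'method']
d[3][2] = 'method'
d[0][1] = 'sector'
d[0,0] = 'moment'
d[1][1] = 'marketing'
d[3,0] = 'medicine'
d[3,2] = 'method'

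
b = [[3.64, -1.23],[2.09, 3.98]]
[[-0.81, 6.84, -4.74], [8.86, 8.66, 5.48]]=b @ [[0.45, 2.22, -0.71], [1.99, 1.01, 1.75]]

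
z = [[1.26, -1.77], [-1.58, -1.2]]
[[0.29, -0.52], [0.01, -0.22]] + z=[[1.55,-2.29], [-1.57,-1.42]]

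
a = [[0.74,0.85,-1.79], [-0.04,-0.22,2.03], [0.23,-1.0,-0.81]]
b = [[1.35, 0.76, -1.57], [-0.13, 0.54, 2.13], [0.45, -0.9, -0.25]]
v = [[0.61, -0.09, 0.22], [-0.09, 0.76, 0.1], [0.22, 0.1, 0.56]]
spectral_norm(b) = 2.85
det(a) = 1.84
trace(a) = -0.29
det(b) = 3.31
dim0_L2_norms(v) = [0.65, 0.77, 0.61]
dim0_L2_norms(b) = [1.43, 1.3, 2.66]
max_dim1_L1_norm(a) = 3.38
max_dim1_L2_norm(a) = 2.12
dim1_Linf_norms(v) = [0.61, 0.76, 0.56]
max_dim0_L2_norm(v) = 0.77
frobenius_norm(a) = 3.22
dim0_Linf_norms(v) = [0.61, 0.76, 0.56]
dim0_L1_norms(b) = [1.93, 2.2, 3.95]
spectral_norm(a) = 2.92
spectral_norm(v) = 0.81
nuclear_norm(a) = 4.68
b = v + a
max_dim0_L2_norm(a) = 2.83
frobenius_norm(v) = 1.18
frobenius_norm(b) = 3.28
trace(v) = 1.93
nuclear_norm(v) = 1.93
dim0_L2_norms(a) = [0.78, 1.33, 2.83]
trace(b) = 1.64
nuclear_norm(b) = 5.08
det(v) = 0.21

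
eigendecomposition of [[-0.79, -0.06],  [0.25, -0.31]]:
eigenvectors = [[-0.87, 0.13],[0.49, -0.99]]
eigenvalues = [-0.76, -0.34]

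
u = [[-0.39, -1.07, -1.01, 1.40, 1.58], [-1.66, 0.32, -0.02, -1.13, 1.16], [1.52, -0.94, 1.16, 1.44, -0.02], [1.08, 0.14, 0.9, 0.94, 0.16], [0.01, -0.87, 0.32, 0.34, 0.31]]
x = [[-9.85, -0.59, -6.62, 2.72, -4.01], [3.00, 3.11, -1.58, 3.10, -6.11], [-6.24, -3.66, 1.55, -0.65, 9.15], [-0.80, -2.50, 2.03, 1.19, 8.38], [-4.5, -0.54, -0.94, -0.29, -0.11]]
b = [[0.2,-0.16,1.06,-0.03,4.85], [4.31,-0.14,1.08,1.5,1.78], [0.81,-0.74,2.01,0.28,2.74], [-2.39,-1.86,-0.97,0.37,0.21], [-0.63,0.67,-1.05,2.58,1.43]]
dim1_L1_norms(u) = [5.45, 4.29, 5.08, 3.22, 1.85]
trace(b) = 3.87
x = u @ b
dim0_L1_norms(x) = [24.39, 10.4, 12.72, 7.95, 27.76]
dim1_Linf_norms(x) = [9.85, 6.11, 9.15, 8.38, 4.5]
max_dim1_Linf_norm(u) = 1.66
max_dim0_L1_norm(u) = 5.25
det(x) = 35.42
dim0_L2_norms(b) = [5.04, 2.12, 2.89, 3.02, 6.02]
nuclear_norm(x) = 35.13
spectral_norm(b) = 6.96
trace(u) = 2.34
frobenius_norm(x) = 21.81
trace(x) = -4.11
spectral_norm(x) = 16.47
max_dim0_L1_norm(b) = 11.01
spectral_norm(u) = 3.62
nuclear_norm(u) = 8.48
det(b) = 172.43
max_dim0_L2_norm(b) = 6.02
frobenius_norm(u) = 4.78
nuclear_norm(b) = 17.48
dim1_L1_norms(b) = [6.3, 8.81, 6.58, 5.8, 6.36]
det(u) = 0.20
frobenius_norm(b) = 9.15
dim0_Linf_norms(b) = [4.31, 1.86, 2.01, 2.58, 4.85]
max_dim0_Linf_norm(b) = 4.85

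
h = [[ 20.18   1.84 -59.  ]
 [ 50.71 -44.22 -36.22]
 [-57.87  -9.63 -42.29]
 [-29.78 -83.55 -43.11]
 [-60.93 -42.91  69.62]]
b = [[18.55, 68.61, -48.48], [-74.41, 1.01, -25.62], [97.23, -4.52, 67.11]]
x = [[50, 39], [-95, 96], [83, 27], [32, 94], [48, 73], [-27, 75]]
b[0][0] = 18.55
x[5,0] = -27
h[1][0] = 50.71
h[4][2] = 69.62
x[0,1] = 39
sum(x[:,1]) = 404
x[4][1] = 73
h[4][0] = -60.93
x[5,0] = -27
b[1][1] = 1.01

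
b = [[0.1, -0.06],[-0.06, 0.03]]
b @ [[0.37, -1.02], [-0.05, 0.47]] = [[0.04, -0.13], [-0.02, 0.08]]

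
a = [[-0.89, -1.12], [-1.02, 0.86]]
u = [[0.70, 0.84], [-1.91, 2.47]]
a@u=[[1.52,-3.51], [-2.36,1.27]]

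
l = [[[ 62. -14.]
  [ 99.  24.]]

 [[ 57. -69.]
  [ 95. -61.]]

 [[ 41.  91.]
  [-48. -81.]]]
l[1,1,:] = [95.0, -61.0]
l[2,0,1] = 91.0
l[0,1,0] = 99.0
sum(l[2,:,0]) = -7.0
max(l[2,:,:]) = 91.0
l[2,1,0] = -48.0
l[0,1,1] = 24.0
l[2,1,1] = -81.0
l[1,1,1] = -61.0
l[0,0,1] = -14.0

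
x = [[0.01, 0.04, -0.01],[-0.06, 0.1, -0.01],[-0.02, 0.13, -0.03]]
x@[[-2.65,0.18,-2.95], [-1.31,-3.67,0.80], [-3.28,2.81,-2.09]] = [[-0.05, -0.17, 0.02], [0.06, -0.41, 0.28], [-0.02, -0.57, 0.23]]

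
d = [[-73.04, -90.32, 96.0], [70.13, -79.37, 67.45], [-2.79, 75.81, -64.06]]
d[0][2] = 96.0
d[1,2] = 67.45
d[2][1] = 75.81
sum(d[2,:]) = 8.959999999999994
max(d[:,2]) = 96.0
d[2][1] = 75.81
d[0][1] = -90.32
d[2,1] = 75.81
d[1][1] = -79.37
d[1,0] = 70.13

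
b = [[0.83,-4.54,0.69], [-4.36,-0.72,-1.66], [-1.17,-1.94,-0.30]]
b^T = [[0.83, -4.36, -1.17], [-4.54, -0.72, -1.94], [0.69, -1.66, -0.3]]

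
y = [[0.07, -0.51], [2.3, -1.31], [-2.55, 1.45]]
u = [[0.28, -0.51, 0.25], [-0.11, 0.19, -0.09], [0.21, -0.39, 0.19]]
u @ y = [[-1.79, 0.89], [0.66, -0.32], [-1.37, 0.68]]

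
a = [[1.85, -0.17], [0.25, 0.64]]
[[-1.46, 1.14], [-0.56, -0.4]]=a@[[-0.84, 0.54], [-0.54, -0.84]]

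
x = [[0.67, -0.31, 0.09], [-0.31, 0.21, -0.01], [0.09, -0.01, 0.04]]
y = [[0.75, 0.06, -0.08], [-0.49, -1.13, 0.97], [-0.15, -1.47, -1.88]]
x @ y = [[0.64, 0.26, -0.52], [-0.33, -0.24, 0.25], [0.07, -0.04, -0.09]]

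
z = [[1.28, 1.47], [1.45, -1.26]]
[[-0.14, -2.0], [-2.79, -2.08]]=z @ [[-1.14, -1.49], [0.9, -0.06]]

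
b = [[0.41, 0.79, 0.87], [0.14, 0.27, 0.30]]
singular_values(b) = [1.32, 0.0]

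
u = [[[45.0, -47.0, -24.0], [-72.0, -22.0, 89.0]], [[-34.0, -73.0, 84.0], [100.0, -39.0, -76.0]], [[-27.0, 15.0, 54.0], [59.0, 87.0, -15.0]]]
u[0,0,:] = [45.0, -47.0, -24.0]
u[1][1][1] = -39.0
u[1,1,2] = -76.0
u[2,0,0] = -27.0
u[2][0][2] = 54.0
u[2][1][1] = 87.0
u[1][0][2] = 84.0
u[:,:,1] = [[-47.0, -22.0], [-73.0, -39.0], [15.0, 87.0]]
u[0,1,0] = -72.0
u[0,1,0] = -72.0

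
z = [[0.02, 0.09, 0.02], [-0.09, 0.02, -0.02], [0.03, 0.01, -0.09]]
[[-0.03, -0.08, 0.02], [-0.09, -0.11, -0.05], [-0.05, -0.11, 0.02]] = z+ [[-0.05, -0.17, 0.0], [0.00, -0.13, -0.03], [-0.08, -0.12, 0.11]]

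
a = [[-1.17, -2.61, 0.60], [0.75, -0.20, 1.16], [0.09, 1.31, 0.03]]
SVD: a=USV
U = [[-0.92,  0.05,  0.39], [-0.05,  -1.0,  0.01], [0.39,  -0.01,  0.92]]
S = [3.17, 1.39, 0.49]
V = [[0.34, 0.92, -0.19], [-0.58, 0.05, -0.81], [-0.74, 0.39, 0.55]]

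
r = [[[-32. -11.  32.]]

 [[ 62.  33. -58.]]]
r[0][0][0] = -32.0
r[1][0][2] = -58.0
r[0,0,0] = -32.0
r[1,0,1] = 33.0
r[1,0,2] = -58.0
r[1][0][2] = -58.0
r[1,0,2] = -58.0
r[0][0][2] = 32.0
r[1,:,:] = [[62.0, 33.0, -58.0]]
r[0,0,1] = -11.0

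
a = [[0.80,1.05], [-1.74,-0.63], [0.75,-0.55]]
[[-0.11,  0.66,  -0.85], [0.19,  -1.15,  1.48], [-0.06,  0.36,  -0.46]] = a@[[-0.1, 0.60, -0.77], [-0.03, 0.17, -0.22]]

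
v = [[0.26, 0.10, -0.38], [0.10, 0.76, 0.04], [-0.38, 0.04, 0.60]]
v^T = [[0.26, 0.10, -0.38], [0.1, 0.76, 0.04], [-0.38, 0.04, 0.6]]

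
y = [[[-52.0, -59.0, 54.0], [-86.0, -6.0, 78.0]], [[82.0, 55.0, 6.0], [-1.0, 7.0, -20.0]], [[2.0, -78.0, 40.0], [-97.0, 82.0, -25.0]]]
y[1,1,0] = -1.0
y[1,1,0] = -1.0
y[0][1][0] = -86.0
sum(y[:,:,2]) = 133.0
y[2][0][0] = 2.0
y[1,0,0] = 82.0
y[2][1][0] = -97.0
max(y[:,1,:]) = 82.0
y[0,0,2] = 54.0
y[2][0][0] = 2.0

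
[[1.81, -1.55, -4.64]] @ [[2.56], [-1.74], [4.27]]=[[-12.48]]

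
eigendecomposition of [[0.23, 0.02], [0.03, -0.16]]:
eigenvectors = [[1.00, -0.05], [0.08, 1.0]]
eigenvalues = [0.23, -0.16]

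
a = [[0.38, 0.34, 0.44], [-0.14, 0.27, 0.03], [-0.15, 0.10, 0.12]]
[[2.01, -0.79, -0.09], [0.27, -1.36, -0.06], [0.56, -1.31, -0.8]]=a @ [[-0.04, 4.23, 3.1], [0.53, -2.46, 1.85], [4.19, -3.54, -4.32]]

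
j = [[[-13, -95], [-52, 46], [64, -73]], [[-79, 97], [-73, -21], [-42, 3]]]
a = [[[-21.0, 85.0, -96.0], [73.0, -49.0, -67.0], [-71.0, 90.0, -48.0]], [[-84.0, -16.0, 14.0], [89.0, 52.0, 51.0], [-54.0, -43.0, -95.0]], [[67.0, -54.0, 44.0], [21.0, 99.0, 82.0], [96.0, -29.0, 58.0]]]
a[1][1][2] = 51.0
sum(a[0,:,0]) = -19.0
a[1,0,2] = 14.0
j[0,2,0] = 64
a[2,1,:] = [21.0, 99.0, 82.0]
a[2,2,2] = 58.0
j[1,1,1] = -21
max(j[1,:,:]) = 97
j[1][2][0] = -42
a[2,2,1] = -29.0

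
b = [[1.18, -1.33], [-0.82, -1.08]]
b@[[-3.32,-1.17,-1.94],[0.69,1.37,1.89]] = [[-4.84, -3.20, -4.8], [1.98, -0.52, -0.45]]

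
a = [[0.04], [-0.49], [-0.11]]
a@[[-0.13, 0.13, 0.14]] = [[-0.01, 0.01, 0.01], [0.06, -0.06, -0.07], [0.01, -0.01, -0.02]]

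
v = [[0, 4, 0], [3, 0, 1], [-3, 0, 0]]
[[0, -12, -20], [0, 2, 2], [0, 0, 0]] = v @ [[0, 0, 0], [0, -3, -5], [0, 2, 2]]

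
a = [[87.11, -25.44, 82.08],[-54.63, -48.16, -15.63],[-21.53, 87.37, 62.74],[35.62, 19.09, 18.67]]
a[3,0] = 35.62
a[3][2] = 18.67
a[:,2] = [82.08, -15.63, 62.74, 18.67]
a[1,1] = -48.16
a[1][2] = -15.63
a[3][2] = 18.67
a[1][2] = -15.63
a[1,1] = -48.16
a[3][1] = 19.09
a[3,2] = 18.67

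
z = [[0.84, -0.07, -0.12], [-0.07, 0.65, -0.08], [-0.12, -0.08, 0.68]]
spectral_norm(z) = 0.91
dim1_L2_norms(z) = [0.85, 0.66, 0.7]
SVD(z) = [[-0.89, -0.21, -0.39], [0.11, 0.75, -0.65], [0.43, -0.62, -0.65]] @ diag([0.906833582997124, 0.7358860230048261, 0.5272803939980497]) @ [[-0.89, 0.11, 0.43], [-0.21, 0.75, -0.62], [-0.39, -0.65, -0.65]]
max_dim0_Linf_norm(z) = 0.84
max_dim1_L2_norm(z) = 0.85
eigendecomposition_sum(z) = [[0.08, 0.14, 0.14], [0.14, 0.22, 0.22], [0.14, 0.22, 0.22]] + [[0.72, -0.09, -0.35],[-0.09, 0.01, 0.04],[-0.35, 0.04, 0.17]] + [[0.03, -0.12, 0.1], [-0.12, 0.42, -0.35], [0.10, -0.35, 0.29]]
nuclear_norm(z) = 2.17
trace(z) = 2.17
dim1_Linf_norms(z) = [0.84, 0.65, 0.68]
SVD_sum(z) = [[0.72, -0.09, -0.35], [-0.09, 0.01, 0.04], [-0.35, 0.04, 0.17]] + [[0.03, -0.12, 0.1], [-0.12, 0.42, -0.35], [0.1, -0.35, 0.29]] + [[0.08, 0.14, 0.14], [0.14, 0.22, 0.22], [0.14, 0.22, 0.22]]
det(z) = 0.35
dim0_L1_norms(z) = [1.03, 0.8, 0.88]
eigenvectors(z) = [[0.39, 0.89, 0.21], [0.65, -0.11, -0.75], [0.65, -0.43, 0.62]]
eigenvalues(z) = [0.53, 0.91, 0.74]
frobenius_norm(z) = 1.28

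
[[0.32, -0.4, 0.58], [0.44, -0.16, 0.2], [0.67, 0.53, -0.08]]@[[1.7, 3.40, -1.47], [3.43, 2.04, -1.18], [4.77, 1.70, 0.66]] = [[1.94, 1.26, 0.38], [1.15, 1.51, -0.33], [2.58, 3.22, -1.66]]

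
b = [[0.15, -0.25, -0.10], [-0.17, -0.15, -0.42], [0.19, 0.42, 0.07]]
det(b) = 0.05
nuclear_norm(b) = 1.17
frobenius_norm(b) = 0.73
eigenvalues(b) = [(0.26+0j), (-0.09+0.41j), (-0.09-0.41j)]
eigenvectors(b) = [[(-0.91+0j), (0.24-0.21j), 0.24+0.21j], [0.40+0.00j, (0.17-0.6j), (0.17+0.6j)], [(-0.02+0j), (-0.71+0j), -0.71-0.00j]]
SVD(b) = [[-0.32, -0.4, -0.86], [-0.66, 0.74, -0.09], [0.67, 0.54, -0.50]] @ diag([0.6167913935397946, 0.32843135716934346, 0.22781839364533665]) @ [[0.31, 0.75, 0.58], [-0.25, 0.66, -0.71], [-0.92, 0.08, 0.39]]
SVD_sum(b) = [[-0.06,-0.15,-0.12], [-0.13,-0.31,-0.24], [0.13,0.31,0.24]] + [[0.03, -0.09, 0.09], [-0.06, 0.16, -0.17], [-0.04, 0.12, -0.13]] + [[0.18, -0.01, -0.08], [0.02, -0.0, -0.01], [0.11, -0.01, -0.05]]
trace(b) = 0.07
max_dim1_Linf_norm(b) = 0.42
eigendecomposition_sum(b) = [[(0.22+0j), -0.08+0.00j, (0.06-0j)],[(-0.1+0j), 0.03+0.00j, -0.02+0.00j],[0.01+0.00j, -0.00+0.00j, 0.00-0.00j]] + [[-0.04+0.02j, (-0.09+0.05j), -0.08-0.07j],  [-0.04+0.07j, -0.09+0.17j, -0.20-0.02j],  [0.09+0.02j, 0.21+0.05j, 0.03+0.22j]] + [[-0.04-0.02j, (-0.09-0.05j), -0.08+0.07j], [-0.04-0.07j, -0.09-0.17j, (-0.2+0.02j)], [(0.09-0.02j), (0.21-0.05j), 0.03-0.22j]]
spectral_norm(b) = 0.62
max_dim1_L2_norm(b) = 0.48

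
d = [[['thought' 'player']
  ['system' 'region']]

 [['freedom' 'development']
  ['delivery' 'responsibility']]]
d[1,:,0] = ['freedom', 'delivery']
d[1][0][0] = 'freedom'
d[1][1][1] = 'responsibility'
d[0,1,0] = 'system'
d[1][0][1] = 'development'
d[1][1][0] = 'delivery'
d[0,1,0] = 'system'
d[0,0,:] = ['thought', 'player']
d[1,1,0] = 'delivery'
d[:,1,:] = [['system', 'region'], ['delivery', 'responsibility']]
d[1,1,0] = 'delivery'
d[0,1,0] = 'system'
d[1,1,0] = 'delivery'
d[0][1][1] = 'region'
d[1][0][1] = 'development'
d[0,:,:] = [['thought', 'player'], ['system', 'region']]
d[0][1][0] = 'system'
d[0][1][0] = 'system'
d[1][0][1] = 'development'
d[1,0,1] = 'development'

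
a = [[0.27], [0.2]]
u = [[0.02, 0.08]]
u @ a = [[0.02]]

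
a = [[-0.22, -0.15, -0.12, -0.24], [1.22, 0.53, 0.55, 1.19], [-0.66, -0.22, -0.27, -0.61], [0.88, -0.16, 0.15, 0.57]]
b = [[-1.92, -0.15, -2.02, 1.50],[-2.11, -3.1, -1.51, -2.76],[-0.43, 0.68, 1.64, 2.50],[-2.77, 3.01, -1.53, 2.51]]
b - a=[[-1.70, 0.0, -1.9, 1.74], [-3.33, -3.63, -2.06, -3.95], [0.23, 0.90, 1.91, 3.11], [-3.65, 3.17, -1.68, 1.94]]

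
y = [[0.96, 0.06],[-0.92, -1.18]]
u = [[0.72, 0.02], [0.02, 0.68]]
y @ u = [[0.69, 0.06], [-0.69, -0.82]]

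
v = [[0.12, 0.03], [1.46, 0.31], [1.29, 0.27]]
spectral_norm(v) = 1.99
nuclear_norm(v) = 2.00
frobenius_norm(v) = 1.99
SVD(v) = [[-0.06,0.85],[-0.75,0.31],[-0.66,-0.43]] @ diag([1.9949864459152367, 0.005392644480493619]) @ [[-0.98, -0.21], [-0.21, 0.98]]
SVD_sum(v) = [[0.12, 0.03], [1.46, 0.31], [1.29, 0.27]] + [[-0.00, 0.0], [-0.0, 0.00], [0.00, -0.0]]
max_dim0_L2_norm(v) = 1.95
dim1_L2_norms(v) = [0.12, 1.49, 1.32]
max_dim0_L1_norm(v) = 2.87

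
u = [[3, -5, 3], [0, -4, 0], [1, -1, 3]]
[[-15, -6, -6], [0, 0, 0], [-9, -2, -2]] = u@[[-3, -2, -2], [0, 0, 0], [-2, 0, 0]]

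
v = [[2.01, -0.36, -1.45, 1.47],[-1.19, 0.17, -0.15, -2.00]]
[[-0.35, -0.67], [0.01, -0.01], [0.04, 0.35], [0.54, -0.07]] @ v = [[0.09,0.01,0.61,0.83], [0.03,-0.01,-0.01,0.03], [-0.34,0.05,-0.11,-0.64], [1.17,-0.21,-0.77,0.93]]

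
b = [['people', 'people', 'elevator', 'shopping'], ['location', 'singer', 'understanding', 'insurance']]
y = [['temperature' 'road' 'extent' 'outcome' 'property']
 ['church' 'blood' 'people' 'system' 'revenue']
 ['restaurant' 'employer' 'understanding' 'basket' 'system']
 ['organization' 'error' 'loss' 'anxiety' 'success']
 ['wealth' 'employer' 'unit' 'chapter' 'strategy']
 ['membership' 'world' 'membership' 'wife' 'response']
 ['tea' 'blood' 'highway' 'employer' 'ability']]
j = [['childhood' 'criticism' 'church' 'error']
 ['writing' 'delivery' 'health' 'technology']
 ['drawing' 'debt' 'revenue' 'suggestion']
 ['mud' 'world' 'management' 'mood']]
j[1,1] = 'delivery'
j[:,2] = ['church', 'health', 'revenue', 'management']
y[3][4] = 'success'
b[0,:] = ['people', 'people', 'elevator', 'shopping']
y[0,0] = 'temperature'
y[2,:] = ['restaurant', 'employer', 'understanding', 'basket', 'system']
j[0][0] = 'childhood'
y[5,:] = ['membership', 'world', 'membership', 'wife', 'response']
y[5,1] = 'world'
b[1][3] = 'insurance'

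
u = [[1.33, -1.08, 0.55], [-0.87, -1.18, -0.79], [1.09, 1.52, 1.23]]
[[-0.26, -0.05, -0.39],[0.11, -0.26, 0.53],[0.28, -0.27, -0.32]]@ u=[[-0.73,-0.25,-0.58], [0.95,0.99,0.92], [0.26,-0.47,-0.03]]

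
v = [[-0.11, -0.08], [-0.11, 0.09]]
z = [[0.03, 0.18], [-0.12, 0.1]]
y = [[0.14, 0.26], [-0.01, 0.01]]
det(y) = 0.00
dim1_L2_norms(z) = [0.18, 0.16]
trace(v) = -0.02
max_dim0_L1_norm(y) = 0.27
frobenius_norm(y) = 0.30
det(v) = -0.02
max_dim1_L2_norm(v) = 0.14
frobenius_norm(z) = 0.24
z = y + v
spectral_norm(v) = 0.16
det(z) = 0.02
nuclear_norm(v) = 0.28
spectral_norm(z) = 0.21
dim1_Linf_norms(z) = [0.18, 0.12]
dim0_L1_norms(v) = [0.22, 0.17]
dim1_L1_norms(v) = [0.19, 0.2]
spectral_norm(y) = 0.30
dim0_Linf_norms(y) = [0.14, 0.26]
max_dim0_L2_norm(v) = 0.16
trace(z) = 0.13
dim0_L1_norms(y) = [0.15, 0.27]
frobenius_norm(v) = 0.20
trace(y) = 0.15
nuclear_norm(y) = 0.31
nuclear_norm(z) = 0.33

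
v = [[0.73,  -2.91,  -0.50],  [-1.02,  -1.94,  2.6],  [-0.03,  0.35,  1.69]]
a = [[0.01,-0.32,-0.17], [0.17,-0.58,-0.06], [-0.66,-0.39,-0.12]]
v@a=[[-0.16, 1.65, 0.11], [-2.06, 0.44, -0.02], [-1.06, -0.85, -0.22]]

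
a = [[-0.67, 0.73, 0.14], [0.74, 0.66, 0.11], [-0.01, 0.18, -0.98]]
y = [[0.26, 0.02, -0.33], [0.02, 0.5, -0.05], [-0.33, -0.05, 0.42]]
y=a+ [[0.93, -0.71, -0.47], [-0.72, -0.16, -0.16], [-0.32, -0.23, 1.4]]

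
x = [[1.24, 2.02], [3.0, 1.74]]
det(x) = -3.90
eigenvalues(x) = [-0.98, 3.96]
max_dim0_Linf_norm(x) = 3.0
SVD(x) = [[-0.55, -0.84], [-0.84, 0.55]] @ diag([4.090921943953399, 0.9539170029308318]) @ [[-0.78, -0.63], [0.63, -0.78]]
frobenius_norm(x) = 4.20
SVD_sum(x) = [[1.74, 1.4],[2.67, 2.15]] + [[-0.50,0.62], [0.33,-0.41]]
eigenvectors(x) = [[-0.67,  -0.60], [0.74,  -0.80]]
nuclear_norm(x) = 5.04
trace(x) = 2.98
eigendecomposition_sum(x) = [[-0.54, 0.4],[0.60, -0.44]] + [[1.78, 1.62], [2.4, 2.18]]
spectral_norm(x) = 4.09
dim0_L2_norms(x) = [3.25, 2.67]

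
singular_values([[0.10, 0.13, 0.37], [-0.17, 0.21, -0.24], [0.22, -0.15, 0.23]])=[0.58, 0.29, 0.05]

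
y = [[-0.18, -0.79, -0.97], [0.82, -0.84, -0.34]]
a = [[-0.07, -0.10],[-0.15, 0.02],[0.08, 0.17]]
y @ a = [[0.05, -0.16], [0.04, -0.16]]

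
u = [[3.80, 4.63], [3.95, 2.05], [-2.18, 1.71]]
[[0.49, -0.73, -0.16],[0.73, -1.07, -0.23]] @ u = [[-0.67, 0.50],[-0.95, 0.79]]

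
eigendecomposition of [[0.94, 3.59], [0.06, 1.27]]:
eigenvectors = [[-1.00, -0.98], [0.09, -0.18]]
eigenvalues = [0.61, 1.6]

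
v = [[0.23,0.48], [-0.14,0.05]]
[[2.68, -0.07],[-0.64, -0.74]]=v@[[5.62, 4.48], [2.89, -2.29]]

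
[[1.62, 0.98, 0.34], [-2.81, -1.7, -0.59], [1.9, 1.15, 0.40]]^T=[[1.62, -2.81, 1.90],[0.98, -1.70, 1.15],[0.34, -0.59, 0.4]]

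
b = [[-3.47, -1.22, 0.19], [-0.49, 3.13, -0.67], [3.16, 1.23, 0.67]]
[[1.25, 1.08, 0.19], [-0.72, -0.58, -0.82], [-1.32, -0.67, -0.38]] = b@[[-0.26,-0.24,0.04],[-0.31,-0.14,-0.3],[-0.18,0.39,-0.21]]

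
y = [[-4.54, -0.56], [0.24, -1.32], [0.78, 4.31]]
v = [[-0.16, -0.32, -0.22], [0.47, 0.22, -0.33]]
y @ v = [[0.46, 1.33, 1.18], [-0.66, -0.37, 0.38], [1.9, 0.70, -1.59]]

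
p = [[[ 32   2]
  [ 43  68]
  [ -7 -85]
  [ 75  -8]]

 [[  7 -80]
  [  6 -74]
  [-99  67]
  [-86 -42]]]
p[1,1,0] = 6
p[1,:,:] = [[7, -80], [6, -74], [-99, 67], [-86, -42]]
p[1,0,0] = 7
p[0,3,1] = -8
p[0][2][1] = -85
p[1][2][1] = 67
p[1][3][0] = -86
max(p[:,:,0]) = 75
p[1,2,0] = -99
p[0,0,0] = 32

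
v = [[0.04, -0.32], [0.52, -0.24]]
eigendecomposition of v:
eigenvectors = [[0.21+0.58j,(0.21-0.58j)], [0.79+0.00j,(0.79-0j)]]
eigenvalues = [(-0.1+0.38j), (-0.1-0.38j)]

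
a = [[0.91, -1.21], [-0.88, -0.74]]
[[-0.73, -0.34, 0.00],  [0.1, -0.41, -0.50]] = a@[[-0.38, 0.14, 0.35], [0.32, 0.39, 0.26]]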